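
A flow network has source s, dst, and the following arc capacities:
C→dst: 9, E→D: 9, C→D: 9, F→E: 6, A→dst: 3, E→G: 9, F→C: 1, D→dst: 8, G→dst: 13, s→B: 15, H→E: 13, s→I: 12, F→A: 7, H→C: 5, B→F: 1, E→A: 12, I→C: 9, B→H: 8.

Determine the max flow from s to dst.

Augment s→I→C→dst: bottleneck 9. Total 9.
Augment s→B→F→A→dst: bottleneck 1. Total 10.
Augment s→B→H→C→D→dst: bottleneck 5. Total 15.
Augment s→B→H→E→D→dst: bottleneck 3. Total 18.
No augmenting path remains in the residual graph.

18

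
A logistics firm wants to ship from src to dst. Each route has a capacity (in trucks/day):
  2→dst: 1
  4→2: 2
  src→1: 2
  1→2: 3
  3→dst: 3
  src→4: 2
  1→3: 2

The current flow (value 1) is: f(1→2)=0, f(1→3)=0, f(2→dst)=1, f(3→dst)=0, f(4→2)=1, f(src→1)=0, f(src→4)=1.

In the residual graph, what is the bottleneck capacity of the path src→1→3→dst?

Residual capacities along the path: src→1: 2, 1→3: 2, 3→dst: 3.
Minimum is 2.

2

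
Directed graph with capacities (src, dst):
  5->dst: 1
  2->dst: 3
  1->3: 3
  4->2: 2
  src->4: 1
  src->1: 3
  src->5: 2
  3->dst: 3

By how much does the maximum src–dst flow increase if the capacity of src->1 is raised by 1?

0

Original max flow = 5.
Even with extra capacity on src->1, another cut of capacity 5 remains binding.
New max flow = 5. Increase = 0.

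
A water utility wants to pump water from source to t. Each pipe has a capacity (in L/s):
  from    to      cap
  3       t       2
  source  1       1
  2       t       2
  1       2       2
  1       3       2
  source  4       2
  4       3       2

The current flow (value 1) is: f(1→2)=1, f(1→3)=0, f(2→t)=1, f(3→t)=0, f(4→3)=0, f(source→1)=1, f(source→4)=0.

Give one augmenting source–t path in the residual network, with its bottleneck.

source→4→3→t, bottleneck 2

Residual along source→4→3→t: source→4: 2, 4→3: 2, 3→t: 2.
Bottleneck = min = 2.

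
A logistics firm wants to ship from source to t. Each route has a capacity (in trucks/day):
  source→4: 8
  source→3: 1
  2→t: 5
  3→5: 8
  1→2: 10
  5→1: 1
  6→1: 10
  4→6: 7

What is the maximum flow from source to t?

Augment source→4→6→1→2→t: bottleneck 5. Total 5.
No augmenting path remains in the residual graph.

5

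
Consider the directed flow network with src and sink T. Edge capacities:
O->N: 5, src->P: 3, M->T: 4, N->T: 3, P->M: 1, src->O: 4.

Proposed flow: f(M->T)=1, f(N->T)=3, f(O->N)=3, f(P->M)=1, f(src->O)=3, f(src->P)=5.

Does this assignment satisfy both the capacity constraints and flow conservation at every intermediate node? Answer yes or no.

Capacity violated on src->P: flow 5 > capacity 3.

No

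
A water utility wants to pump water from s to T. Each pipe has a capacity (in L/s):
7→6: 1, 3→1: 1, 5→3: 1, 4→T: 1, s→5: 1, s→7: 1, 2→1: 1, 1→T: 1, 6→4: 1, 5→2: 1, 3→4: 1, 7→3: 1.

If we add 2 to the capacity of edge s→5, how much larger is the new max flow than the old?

Original max flow = 2.
Even with extra capacity on s→5, another cut of capacity 2 remains binding.
New max flow = 2. Increase = 0.

0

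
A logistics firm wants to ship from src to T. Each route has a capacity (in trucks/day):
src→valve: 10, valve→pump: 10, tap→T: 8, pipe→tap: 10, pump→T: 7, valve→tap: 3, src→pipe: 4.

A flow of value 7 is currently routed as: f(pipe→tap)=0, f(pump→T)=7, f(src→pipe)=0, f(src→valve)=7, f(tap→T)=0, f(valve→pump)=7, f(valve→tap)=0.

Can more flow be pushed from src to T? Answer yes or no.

Residual path src→valve→tap→T has bottleneck 3 > 0.
Pushing 3 along it raises the flow to 10, so the given flow is not maximum.

Yes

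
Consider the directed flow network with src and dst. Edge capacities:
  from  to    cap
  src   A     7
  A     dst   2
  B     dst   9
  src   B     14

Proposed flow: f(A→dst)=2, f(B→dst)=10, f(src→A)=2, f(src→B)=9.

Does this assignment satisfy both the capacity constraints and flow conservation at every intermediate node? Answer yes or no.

No

Capacity violated on B→dst: flow 10 > capacity 9.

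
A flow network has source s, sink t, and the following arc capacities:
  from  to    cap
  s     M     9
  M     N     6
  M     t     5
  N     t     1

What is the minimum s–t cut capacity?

6

Max flow = 6 (via 2 augmenting paths).
In the residual at optimum, the set reachable from s is {M, N, s}.
Cut edges: M->t (cap 5), N->t (cap 1). Sum = 6.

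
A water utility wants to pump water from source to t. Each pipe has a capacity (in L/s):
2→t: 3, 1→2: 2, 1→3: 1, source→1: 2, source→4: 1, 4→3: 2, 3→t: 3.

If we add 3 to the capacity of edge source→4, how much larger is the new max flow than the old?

Original max flow = 3.
After raising cap(source→4), augmenting paths through that edge carry 1 more unit.
New max flow = 4. Increase = 1.

1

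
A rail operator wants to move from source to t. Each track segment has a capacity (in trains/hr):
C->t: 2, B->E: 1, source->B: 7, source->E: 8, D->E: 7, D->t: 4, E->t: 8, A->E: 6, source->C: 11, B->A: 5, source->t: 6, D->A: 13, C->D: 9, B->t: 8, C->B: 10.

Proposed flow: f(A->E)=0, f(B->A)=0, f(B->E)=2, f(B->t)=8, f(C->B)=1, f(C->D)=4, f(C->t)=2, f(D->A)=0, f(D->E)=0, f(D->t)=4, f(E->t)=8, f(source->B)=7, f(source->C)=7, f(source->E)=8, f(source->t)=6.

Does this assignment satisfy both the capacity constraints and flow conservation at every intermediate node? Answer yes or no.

Capacity violated on B->E: flow 2 > capacity 1.

No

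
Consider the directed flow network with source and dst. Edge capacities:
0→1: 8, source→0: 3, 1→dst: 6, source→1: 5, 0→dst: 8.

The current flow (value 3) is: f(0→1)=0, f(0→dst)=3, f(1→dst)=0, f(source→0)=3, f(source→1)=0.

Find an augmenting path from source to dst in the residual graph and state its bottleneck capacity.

source→1→dst, bottleneck 5

Residual along source→1→dst: source→1: 5, 1→dst: 6.
Bottleneck = min = 5.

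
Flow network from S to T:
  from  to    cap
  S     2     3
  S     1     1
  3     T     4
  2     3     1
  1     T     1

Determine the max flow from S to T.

2

Augment S->1->T: bottleneck 1. Total 1.
Augment S->2->3->T: bottleneck 1. Total 2.
No augmenting path remains in the residual graph.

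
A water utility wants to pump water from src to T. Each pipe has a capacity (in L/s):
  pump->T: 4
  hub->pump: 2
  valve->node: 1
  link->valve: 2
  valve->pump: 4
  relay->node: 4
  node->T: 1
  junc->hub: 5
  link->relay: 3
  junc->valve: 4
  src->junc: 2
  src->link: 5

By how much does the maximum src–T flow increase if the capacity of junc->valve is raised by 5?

0

Original max flow = 5.
Edge junc->valve does not cross the min cut (source side {link, node, relay, src}), so extra capacity there cannot help.
New max flow = 5. Increase = 0.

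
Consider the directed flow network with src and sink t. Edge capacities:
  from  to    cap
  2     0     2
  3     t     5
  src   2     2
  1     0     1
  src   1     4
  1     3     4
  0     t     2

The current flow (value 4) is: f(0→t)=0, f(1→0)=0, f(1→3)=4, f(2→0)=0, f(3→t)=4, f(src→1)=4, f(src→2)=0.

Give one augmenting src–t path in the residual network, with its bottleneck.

Residual along src→2→0→t: src→2: 2, 2→0: 2, 0→t: 2.
Bottleneck = min = 2.

src→2→0→t, bottleneck 2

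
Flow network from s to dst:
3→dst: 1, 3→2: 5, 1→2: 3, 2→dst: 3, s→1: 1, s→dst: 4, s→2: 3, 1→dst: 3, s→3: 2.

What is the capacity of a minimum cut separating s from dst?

Max flow = 9 (via 4 augmenting paths).
In the residual at optimum, the set reachable from s is {2, 3, s}.
Cut edges: s→1 (cap 1), s→dst (cap 4), 3→dst (cap 1), 2→dst (cap 3). Sum = 9.

9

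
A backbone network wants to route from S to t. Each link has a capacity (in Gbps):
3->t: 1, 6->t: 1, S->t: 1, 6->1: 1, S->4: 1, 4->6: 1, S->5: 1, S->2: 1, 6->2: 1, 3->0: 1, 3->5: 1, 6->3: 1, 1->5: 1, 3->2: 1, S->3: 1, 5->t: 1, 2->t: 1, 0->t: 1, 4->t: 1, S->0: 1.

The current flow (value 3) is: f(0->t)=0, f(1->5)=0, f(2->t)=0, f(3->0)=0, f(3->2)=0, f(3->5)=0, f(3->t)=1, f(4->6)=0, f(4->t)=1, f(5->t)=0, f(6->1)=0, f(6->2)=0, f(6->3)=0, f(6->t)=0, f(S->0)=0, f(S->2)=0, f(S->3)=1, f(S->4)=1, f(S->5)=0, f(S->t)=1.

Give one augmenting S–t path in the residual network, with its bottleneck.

Residual along S->2->t: S->2: 1, 2->t: 1.
Bottleneck = min = 1.

S->2->t, bottleneck 1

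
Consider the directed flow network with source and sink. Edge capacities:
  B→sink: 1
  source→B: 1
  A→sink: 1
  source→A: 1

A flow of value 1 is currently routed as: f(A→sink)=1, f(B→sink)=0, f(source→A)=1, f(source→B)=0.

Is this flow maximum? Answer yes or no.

Residual path source→B→sink has bottleneck 1 > 0.
Pushing 1 along it raises the flow to 2, so the given flow is not maximum.

No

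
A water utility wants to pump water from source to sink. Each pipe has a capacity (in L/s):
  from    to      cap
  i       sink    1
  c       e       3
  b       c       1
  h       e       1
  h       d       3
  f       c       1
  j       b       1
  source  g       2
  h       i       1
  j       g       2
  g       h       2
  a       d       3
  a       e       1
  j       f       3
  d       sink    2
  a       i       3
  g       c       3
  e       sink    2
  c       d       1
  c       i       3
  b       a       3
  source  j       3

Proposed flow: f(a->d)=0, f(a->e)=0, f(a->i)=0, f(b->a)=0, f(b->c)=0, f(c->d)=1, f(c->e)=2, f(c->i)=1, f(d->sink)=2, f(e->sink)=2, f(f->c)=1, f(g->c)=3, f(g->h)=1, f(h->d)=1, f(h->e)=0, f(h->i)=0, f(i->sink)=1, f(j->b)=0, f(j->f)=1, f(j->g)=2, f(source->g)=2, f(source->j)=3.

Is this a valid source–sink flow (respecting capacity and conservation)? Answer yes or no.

Yes

Every edge has 0 ≤ f(e) ≤ cap(e).
At each intermediate node, inflow equals outflow.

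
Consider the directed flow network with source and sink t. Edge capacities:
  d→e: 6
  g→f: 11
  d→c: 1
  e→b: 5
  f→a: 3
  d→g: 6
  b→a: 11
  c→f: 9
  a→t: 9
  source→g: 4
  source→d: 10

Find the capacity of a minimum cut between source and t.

8

Max flow = 8 (via 2 augmenting paths).
In the residual at optimum, the set reachable from source is {c, d, e, f, g, source}.
Cut edges: e→b (cap 5), f→a (cap 3). Sum = 8.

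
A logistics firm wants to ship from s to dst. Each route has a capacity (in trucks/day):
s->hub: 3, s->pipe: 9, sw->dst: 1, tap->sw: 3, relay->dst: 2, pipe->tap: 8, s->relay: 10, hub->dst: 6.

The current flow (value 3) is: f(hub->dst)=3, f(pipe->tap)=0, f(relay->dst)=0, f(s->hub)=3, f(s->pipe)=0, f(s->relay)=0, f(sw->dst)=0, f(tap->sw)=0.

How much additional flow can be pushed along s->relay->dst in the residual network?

2

Residual capacities along the path: s->relay: 10, relay->dst: 2.
Minimum is 2.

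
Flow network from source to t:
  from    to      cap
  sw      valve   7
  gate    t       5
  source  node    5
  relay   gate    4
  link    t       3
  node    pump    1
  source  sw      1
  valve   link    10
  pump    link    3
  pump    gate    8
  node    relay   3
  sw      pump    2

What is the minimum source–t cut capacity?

5

Max flow = 5 (via 3 augmenting paths).
In the residual at optimum, the set reachable from source is {node, source}.
Cut edges: source→sw (cap 1), node→relay (cap 3), node→pump (cap 1). Sum = 5.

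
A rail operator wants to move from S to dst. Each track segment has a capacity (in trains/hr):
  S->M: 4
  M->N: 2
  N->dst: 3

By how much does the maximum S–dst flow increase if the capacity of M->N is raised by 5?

Original max flow = 2.
After raising cap(M->N), augmenting paths through that edge carry 1 more unit.
New max flow = 3. Increase = 1.

1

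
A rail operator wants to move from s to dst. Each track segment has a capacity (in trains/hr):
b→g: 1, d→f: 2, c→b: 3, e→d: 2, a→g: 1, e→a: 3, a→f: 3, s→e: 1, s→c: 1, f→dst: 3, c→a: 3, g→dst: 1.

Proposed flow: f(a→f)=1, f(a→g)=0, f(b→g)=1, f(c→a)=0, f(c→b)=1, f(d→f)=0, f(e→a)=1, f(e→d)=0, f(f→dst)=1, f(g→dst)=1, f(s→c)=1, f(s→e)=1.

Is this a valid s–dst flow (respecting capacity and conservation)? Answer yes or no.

Yes

Every edge has 0 ≤ f(e) ≤ cap(e).
At each intermediate node, inflow equals outflow.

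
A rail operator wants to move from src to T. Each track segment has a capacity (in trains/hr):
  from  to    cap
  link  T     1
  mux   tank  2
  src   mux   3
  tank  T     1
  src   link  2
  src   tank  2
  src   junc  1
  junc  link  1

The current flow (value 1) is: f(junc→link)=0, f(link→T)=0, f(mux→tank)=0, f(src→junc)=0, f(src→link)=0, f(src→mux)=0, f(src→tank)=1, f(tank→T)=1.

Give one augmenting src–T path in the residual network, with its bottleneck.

Residual along src→link→T: src→link: 2, link→T: 1.
Bottleneck = min = 1.

src→link→T, bottleneck 1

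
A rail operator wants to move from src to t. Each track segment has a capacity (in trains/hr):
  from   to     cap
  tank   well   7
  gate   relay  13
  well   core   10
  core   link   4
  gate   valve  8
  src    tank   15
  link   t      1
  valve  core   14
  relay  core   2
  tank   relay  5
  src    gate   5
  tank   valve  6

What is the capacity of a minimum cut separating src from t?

1

Max flow = 1 (via 1 augmenting path).
In the residual at optimum, the set reachable from src is {core, gate, link, relay, src, tank, valve, well}.
Cut edges: link→t (cap 1). Sum = 1.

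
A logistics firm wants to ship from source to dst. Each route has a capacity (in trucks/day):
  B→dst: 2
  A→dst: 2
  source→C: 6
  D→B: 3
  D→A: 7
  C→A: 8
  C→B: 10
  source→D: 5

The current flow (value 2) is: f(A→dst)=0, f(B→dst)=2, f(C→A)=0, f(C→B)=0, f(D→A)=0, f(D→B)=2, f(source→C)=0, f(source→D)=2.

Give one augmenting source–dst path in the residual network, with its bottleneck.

Residual along source→D→A→dst: source→D: 3, D→A: 7, A→dst: 2.
Bottleneck = min = 2.

source→D→A→dst, bottleneck 2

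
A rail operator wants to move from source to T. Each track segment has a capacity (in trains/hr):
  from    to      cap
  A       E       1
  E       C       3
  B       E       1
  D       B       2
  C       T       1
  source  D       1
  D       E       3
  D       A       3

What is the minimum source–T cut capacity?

Max flow = 1 (via 1 augmenting path).
In the residual at optimum, the set reachable from source is {source}.
Cut edges: source→D (cap 1). Sum = 1.

1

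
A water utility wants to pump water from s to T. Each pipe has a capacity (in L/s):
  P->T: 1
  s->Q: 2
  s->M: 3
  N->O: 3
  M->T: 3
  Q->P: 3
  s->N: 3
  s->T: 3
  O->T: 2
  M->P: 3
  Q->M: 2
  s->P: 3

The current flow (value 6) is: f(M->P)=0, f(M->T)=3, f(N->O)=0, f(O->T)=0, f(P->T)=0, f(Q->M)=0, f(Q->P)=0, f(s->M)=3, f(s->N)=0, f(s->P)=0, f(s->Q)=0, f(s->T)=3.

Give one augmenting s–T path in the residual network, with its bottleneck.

s->P->T, bottleneck 1

Residual along s->P->T: s->P: 3, P->T: 1.
Bottleneck = min = 1.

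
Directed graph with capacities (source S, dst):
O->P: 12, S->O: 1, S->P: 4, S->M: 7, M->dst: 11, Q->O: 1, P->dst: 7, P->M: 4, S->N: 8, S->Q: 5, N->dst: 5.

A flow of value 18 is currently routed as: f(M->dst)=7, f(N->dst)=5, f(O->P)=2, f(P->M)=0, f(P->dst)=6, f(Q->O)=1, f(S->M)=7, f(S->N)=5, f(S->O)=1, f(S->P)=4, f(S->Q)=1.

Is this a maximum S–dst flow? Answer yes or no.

Residual reachable from S: {N, Q, S}; dst is not reachable.
Saturated cut: S->O, S->P, S->M, Q->O, N->dst with total capacity 18 = current flow value. Flow is maximum.

Yes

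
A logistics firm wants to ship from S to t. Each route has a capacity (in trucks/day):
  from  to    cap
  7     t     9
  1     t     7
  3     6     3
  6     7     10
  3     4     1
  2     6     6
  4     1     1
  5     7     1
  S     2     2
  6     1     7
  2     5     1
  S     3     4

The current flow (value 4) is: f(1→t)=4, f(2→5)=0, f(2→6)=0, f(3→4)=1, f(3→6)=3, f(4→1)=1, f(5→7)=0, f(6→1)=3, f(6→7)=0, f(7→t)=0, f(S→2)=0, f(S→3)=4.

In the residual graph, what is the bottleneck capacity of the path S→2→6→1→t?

2

Residual capacities along the path: S→2: 2, 2→6: 6, 6→1: 4, 1→t: 3.
Minimum is 2.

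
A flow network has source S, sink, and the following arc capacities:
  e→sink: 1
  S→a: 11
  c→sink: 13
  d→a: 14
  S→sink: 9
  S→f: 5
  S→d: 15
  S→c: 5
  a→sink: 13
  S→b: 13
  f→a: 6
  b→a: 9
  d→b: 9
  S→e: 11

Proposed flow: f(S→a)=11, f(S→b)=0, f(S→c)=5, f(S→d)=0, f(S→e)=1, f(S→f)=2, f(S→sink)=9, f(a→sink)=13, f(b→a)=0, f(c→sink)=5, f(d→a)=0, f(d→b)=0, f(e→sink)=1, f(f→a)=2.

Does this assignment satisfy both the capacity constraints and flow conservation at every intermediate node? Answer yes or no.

Yes

Every edge has 0 ≤ f(e) ≤ cap(e).
At each intermediate node, inflow equals outflow.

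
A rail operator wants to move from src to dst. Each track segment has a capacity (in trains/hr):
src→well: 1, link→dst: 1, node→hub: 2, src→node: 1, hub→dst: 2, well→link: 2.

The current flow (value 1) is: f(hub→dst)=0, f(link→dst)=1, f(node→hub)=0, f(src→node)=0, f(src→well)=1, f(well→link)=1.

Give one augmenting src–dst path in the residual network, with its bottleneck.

src→node→hub→dst, bottleneck 1

Residual along src→node→hub→dst: src→node: 1, node→hub: 2, hub→dst: 2.
Bottleneck = min = 1.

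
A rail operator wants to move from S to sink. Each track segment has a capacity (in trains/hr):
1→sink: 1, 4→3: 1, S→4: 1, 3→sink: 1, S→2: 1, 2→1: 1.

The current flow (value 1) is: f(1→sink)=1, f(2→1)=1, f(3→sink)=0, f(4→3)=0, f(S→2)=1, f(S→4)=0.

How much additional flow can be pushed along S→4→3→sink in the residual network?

1

Residual capacities along the path: S→4: 1, 4→3: 1, 3→sink: 1.
Minimum is 1.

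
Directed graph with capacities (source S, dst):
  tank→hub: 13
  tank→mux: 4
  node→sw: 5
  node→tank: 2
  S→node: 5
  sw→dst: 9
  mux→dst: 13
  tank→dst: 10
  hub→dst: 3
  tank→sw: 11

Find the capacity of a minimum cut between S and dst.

5

Max flow = 5 (via 2 augmenting paths).
In the residual at optimum, the set reachable from S is {S}.
Cut edges: S→node (cap 5). Sum = 5.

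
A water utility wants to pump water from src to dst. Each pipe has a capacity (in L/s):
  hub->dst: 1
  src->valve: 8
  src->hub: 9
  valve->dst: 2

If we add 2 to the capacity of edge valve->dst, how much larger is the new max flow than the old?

Original max flow = 3.
After raising cap(valve->dst), augmenting paths through that edge carry 2 more units.
New max flow = 5. Increase = 2.

2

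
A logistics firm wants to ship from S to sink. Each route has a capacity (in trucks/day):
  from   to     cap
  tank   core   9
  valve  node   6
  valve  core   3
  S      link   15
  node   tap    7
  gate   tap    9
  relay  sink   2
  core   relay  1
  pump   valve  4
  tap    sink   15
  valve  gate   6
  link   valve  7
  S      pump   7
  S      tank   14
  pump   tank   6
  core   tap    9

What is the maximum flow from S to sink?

Augment S→tank→core→tap→sink: bottleneck 9. Total 9.
Augment S→link→valve→core→relay→sink: bottleneck 1. Total 10.
Augment S→link→valve→node→tap→sink: bottleneck 6. Total 16.
No augmenting path remains in the residual graph.

16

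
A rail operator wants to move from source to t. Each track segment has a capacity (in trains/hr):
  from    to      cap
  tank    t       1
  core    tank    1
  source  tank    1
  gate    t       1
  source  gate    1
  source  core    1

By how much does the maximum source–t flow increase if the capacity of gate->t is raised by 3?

0

Original max flow = 2.
Edge gate->t does not cross the min cut (source side {core, source, tank}), so extra capacity there cannot help.
New max flow = 2. Increase = 0.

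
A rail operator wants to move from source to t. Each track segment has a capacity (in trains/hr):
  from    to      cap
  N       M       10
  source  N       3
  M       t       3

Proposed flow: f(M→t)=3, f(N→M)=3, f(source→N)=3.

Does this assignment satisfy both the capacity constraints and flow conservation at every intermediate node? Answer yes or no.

Yes

Every edge has 0 ≤ f(e) ≤ cap(e).
At each intermediate node, inflow equals outflow.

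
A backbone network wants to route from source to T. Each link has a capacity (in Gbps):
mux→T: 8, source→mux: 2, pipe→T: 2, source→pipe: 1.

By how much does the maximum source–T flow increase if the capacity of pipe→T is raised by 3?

0

Original max flow = 3.
Edge pipe→T does not cross the min cut (source side {source}), so extra capacity there cannot help.
New max flow = 3. Increase = 0.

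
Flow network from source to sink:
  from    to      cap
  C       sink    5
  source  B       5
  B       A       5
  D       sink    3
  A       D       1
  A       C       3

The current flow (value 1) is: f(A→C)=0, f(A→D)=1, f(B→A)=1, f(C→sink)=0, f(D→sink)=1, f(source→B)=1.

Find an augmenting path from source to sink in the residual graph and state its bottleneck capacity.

source→B→A→C→sink, bottleneck 3

Residual along source→B→A→C→sink: source→B: 4, B→A: 4, A→C: 3, C→sink: 5.
Bottleneck = min = 3.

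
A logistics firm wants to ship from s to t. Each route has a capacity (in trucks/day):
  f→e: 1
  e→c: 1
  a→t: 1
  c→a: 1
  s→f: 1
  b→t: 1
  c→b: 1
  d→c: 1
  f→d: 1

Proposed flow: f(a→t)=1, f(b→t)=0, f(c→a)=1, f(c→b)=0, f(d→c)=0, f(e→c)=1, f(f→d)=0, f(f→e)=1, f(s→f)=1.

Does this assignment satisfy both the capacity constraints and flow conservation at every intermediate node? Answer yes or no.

Every edge has 0 ≤ f(e) ≤ cap(e).
At each intermediate node, inflow equals outflow.

Yes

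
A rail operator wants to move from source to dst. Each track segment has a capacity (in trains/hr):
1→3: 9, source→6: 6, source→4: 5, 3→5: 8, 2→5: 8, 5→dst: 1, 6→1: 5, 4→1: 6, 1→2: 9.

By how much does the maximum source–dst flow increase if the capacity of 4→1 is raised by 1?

Original max flow = 1.
Edge 4→1 does not cross the min cut (source side {1, 2, 3, 4, 5, 6, source}), so extra capacity there cannot help.
New max flow = 1. Increase = 0.

0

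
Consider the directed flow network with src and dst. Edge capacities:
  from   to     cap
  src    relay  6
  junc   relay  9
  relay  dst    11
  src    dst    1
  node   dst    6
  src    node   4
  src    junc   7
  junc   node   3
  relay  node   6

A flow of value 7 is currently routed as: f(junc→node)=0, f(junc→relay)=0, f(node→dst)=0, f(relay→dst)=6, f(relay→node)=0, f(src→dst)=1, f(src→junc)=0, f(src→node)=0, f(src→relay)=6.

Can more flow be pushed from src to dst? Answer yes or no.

Yes

Residual path src→node→dst has bottleneck 4 > 0.
Pushing 4 along it raises the flow to 11, so the given flow is not maximum.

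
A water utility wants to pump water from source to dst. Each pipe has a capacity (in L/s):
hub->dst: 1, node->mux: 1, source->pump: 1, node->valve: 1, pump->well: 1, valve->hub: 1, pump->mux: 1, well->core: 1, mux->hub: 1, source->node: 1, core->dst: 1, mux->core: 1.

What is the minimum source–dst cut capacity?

Max flow = 2 (via 2 augmenting paths).
In the residual at optimum, the set reachable from source is {source}.
Cut edges: source->pump (cap 1), source->node (cap 1). Sum = 2.

2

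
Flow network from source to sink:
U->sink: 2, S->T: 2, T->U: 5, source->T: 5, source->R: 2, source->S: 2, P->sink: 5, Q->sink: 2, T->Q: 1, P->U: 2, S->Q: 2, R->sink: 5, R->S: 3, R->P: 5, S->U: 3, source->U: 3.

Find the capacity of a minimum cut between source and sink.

6

Max flow = 6 (via 3 augmenting paths).
In the residual at optimum, the set reachable from source is {Q, S, T, U, source}.
Cut edges: source->R (cap 2), Q->sink (cap 2), U->sink (cap 2). Sum = 6.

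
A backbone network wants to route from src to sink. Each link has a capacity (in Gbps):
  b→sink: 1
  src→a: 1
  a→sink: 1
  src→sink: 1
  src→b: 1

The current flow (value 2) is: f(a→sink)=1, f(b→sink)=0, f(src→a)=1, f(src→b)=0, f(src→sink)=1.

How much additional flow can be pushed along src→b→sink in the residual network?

Residual capacities along the path: src→b: 1, b→sink: 1.
Minimum is 1.

1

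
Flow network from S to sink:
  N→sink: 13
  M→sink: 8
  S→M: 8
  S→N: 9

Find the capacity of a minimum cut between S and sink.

Max flow = 17 (via 2 augmenting paths).
In the residual at optimum, the set reachable from S is {S}.
Cut edges: S→N (cap 9), S→M (cap 8). Sum = 17.

17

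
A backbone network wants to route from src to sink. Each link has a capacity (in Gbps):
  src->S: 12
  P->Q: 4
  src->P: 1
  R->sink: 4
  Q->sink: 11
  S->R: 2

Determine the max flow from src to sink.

Augment src->S->R->sink: bottleneck 2. Total 2.
Augment src->P->Q->sink: bottleneck 1. Total 3.
No augmenting path remains in the residual graph.

3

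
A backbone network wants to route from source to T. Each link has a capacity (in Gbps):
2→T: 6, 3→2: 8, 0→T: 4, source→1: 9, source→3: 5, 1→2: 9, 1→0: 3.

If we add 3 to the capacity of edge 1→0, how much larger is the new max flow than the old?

1

Original max flow = 9.
After raising cap(1→0), augmenting paths through that edge carry 1 more unit.
New max flow = 10. Increase = 1.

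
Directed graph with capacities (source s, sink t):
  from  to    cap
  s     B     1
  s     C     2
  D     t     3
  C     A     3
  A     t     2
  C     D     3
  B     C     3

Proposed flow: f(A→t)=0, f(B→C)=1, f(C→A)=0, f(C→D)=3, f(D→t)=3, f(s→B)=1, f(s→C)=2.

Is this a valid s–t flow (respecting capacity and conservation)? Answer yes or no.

Every edge has 0 ≤ f(e) ≤ cap(e).
At each intermediate node, inflow equals outflow.

Yes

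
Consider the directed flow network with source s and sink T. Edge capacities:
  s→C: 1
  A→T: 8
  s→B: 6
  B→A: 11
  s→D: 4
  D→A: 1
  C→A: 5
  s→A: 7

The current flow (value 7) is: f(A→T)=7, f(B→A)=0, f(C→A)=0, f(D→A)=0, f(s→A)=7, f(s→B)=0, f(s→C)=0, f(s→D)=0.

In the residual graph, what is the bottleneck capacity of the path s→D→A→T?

Residual capacities along the path: s→D: 4, D→A: 1, A→T: 1.
Minimum is 1.

1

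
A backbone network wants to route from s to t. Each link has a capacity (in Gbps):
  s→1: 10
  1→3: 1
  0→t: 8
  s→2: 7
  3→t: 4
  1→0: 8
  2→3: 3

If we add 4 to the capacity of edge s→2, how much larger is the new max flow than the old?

0

Original max flow = 12.
Edge s→2 does not cross the min cut (source side {1, 2, s}), so extra capacity there cannot help.
New max flow = 12. Increase = 0.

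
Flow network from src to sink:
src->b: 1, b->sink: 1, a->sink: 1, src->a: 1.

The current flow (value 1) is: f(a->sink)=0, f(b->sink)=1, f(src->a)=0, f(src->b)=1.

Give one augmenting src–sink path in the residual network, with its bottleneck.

Residual along src->a->sink: src->a: 1, a->sink: 1.
Bottleneck = min = 1.

src->a->sink, bottleneck 1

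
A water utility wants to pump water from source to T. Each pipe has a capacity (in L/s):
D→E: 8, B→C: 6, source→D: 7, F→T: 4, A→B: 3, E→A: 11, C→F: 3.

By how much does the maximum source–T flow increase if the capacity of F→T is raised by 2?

Original max flow = 3.
Edge F→T does not cross the min cut (source side {A, D, E, source}), so extra capacity there cannot help.
New max flow = 3. Increase = 0.

0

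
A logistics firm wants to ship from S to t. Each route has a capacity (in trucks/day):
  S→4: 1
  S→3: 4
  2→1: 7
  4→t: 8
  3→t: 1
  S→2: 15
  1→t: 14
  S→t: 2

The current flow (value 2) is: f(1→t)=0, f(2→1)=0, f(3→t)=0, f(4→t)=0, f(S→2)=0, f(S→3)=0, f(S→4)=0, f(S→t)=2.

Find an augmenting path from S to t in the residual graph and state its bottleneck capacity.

S→3→t, bottleneck 1

Residual along S→3→t: S→3: 4, 3→t: 1.
Bottleneck = min = 1.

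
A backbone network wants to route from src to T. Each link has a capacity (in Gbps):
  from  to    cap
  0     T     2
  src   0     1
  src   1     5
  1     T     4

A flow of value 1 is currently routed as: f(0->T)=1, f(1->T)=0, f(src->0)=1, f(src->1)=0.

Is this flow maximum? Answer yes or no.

No

Residual path src->1->T has bottleneck 4 > 0.
Pushing 4 along it raises the flow to 5, so the given flow is not maximum.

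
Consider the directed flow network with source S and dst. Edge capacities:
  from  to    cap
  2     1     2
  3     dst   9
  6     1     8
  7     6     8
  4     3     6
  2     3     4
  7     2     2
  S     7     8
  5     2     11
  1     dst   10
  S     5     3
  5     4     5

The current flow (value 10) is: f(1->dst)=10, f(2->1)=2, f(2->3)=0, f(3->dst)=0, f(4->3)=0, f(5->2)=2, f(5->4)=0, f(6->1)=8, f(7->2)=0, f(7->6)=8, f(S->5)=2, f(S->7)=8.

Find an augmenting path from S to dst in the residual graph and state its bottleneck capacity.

S->5->2->3->dst, bottleneck 1

Residual along S->5->2->3->dst: S->5: 1, 5->2: 9, 2->3: 4, 3->dst: 9.
Bottleneck = min = 1.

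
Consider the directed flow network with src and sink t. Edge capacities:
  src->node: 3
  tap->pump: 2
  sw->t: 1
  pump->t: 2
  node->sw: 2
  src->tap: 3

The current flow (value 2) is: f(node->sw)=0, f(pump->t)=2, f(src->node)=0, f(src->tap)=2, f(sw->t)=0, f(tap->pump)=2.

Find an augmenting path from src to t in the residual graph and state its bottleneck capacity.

src->node->sw->t, bottleneck 1

Residual along src->node->sw->t: src->node: 3, node->sw: 2, sw->t: 1.
Bottleneck = min = 1.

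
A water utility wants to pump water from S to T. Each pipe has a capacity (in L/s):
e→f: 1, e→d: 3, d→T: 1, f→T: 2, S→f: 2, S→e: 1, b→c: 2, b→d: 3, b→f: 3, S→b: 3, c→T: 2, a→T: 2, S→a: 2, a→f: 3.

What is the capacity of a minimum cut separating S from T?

7

Max flow = 7 (via 4 augmenting paths).
In the residual at optimum, the set reachable from S is {S, b, d, e, f}.
Cut edges: S→a (cap 2), b→c (cap 2), d→T (cap 1), f→T (cap 2). Sum = 7.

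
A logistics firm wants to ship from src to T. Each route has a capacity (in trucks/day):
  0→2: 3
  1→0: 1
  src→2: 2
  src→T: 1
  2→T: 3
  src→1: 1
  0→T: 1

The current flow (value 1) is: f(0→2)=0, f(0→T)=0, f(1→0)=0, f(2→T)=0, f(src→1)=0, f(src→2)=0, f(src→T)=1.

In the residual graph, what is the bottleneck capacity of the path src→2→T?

Residual capacities along the path: src→2: 2, 2→T: 3.
Minimum is 2.

2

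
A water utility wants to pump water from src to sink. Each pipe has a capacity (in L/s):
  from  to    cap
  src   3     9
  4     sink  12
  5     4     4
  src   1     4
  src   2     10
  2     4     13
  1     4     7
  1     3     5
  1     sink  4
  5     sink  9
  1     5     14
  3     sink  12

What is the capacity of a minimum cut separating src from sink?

Max flow = 23 (via 3 augmenting paths).
In the residual at optimum, the set reachable from src is {src}.
Cut edges: src->1 (cap 4), src->3 (cap 9), src->2 (cap 10). Sum = 23.

23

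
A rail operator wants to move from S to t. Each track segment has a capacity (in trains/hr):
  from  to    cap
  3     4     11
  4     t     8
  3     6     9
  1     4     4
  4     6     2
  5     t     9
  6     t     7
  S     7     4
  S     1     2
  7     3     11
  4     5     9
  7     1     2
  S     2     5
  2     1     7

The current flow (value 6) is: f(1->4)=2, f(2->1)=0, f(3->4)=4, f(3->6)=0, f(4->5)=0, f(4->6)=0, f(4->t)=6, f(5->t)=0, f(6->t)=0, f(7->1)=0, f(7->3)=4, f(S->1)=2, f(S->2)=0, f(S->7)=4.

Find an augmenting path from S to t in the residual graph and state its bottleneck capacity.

Residual along S->2->1->4->t: S->2: 5, 2->1: 7, 1->4: 2, 4->t: 2.
Bottleneck = min = 2.

S->2->1->4->t, bottleneck 2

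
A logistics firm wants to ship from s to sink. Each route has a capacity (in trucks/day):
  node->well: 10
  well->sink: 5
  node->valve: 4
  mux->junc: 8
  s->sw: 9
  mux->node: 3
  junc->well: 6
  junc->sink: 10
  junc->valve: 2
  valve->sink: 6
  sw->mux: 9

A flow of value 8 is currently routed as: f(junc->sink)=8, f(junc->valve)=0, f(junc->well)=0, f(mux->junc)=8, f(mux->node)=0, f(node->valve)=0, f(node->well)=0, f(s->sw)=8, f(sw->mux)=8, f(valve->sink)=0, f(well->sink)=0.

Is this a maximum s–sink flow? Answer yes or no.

No

Residual path s->sw->mux->node->valve->sink has bottleneck 1 > 0.
Pushing 1 along it raises the flow to 9, so the given flow is not maximum.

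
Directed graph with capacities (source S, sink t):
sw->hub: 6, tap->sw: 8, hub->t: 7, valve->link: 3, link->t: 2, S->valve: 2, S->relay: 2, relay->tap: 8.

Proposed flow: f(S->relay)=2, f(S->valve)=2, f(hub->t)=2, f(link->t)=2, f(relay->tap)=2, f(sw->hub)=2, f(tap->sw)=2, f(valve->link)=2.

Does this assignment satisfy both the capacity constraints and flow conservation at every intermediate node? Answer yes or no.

Every edge has 0 ≤ f(e) ≤ cap(e).
At each intermediate node, inflow equals outflow.

Yes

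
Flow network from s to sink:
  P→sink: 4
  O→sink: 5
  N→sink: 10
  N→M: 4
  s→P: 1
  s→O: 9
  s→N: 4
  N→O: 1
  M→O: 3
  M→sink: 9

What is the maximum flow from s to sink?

Augment s→N→sink: bottleneck 4. Total 4.
Augment s→O→sink: bottleneck 5. Total 9.
Augment s→P→sink: bottleneck 1. Total 10.
No augmenting path remains in the residual graph.

10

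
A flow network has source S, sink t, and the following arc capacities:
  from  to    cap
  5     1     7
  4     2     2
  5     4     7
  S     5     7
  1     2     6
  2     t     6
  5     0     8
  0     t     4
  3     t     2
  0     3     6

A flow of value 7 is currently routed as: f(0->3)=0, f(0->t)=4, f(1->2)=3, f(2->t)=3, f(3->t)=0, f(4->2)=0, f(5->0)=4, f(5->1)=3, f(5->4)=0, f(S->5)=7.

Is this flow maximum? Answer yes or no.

Residual reachable from S: {S}; t is not reachable.
Saturated cut: S->5 with total capacity 7 = current flow value. Flow is maximum.

Yes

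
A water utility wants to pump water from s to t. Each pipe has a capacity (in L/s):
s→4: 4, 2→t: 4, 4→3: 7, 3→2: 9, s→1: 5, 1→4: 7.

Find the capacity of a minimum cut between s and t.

Max flow = 4 (via 1 augmenting path).
In the residual at optimum, the set reachable from s is {1, 2, 3, 4, s}.
Cut edges: 2→t (cap 4). Sum = 4.

4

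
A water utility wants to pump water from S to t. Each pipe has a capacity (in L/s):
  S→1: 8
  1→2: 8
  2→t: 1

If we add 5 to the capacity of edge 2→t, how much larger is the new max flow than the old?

5

Original max flow = 1.
After raising cap(2→t), augmenting paths through that edge carry 5 more units.
New max flow = 6. Increase = 5.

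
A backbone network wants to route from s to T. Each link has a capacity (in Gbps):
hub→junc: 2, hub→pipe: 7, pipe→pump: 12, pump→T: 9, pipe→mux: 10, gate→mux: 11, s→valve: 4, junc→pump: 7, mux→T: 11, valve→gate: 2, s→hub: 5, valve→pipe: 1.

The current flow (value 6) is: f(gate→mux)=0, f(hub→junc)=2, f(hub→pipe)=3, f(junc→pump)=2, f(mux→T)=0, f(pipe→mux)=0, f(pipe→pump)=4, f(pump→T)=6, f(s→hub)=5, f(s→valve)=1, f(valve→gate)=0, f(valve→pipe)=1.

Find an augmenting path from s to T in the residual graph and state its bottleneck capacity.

Residual along s→valve→gate→mux→T: s→valve: 3, valve→gate: 2, gate→mux: 11, mux→T: 11.
Bottleneck = min = 2.

s→valve→gate→mux→T, bottleneck 2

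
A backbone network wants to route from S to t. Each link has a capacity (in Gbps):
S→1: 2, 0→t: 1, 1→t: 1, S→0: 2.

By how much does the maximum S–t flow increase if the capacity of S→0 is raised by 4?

0

Original max flow = 2.
Edge S→0 does not cross the min cut (source side {0, 1, S}), so extra capacity there cannot help.
New max flow = 2. Increase = 0.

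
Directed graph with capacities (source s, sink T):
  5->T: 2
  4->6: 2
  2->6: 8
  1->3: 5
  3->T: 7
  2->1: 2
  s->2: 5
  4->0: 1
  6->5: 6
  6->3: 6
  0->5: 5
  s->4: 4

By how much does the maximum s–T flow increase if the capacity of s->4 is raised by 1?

0

Original max flow = 8.
Edge s->4 does not cross the min cut (source side {4, s}), so extra capacity there cannot help.
New max flow = 8. Increase = 0.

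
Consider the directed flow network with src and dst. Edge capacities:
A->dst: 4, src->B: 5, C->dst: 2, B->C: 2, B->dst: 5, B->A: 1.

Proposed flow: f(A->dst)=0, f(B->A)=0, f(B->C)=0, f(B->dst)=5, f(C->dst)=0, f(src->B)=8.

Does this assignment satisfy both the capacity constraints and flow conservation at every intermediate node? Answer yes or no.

No

Capacity violated on src->B: flow 8 > capacity 5.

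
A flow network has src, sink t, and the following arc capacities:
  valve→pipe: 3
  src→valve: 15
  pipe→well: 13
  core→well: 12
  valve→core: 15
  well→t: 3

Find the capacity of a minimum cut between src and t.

3

Max flow = 3 (via 1 augmenting path).
In the residual at optimum, the set reachable from src is {core, pipe, src, valve, well}.
Cut edges: well→t (cap 3). Sum = 3.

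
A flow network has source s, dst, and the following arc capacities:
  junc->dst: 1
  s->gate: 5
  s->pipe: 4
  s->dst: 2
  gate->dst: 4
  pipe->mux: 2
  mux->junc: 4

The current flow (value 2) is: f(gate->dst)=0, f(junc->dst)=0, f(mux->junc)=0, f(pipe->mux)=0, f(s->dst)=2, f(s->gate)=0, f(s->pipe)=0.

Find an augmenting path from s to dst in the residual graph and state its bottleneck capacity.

Residual along s->gate->dst: s->gate: 5, gate->dst: 4.
Bottleneck = min = 4.

s->gate->dst, bottleneck 4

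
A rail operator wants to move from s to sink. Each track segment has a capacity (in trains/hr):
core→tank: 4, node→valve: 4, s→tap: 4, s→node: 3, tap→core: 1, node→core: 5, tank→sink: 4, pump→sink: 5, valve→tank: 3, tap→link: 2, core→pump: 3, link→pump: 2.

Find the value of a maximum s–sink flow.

Augment s→tap→link→pump→sink: bottleneck 2. Total 2.
Augment s→tap→core→pump→sink: bottleneck 1. Total 3.
Augment s→node→core→pump→sink: bottleneck 2. Total 5.
Augment s→node→core→tank→sink: bottleneck 1. Total 6.
No augmenting path remains in the residual graph.

6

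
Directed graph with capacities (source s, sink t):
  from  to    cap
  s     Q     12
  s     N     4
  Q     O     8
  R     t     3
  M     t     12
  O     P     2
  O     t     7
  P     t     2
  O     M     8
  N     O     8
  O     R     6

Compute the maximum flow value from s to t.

12

Augment s→Q→O→t: bottleneck 7. Total 7.
Augment s→Q→O→P→t: bottleneck 1. Total 8.
Augment s→N→O→P→t: bottleneck 1. Total 9.
Augment s→N→O→R→t: bottleneck 3. Total 12.
No augmenting path remains in the residual graph.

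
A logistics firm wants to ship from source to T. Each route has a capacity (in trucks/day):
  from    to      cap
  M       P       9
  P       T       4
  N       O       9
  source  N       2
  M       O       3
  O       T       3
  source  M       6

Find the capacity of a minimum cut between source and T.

Max flow = 7 (via 3 augmenting paths).
In the residual at optimum, the set reachable from source is {M, N, O, P, source}.
Cut edges: O->T (cap 3), P->T (cap 4). Sum = 7.

7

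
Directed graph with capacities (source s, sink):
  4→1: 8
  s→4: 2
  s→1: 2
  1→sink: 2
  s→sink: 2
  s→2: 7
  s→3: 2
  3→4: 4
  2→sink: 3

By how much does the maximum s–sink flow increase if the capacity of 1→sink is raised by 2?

Original max flow = 7.
After raising cap(1→sink), augmenting paths through that edge carry 2 more units.
New max flow = 9. Increase = 2.

2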